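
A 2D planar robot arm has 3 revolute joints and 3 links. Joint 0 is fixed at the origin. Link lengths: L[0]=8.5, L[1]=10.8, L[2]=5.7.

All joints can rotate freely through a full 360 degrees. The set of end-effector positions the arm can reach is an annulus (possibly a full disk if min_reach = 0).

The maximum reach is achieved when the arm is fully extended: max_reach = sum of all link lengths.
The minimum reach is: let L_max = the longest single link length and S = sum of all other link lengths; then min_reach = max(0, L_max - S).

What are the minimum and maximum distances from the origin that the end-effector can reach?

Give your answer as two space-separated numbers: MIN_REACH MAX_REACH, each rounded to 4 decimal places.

Answer: 0.0000 25.0000

Derivation:
Link lengths: [8.5, 10.8, 5.7]
max_reach = 8.5 + 10.8 + 5.7 = 25
L_max = max([8.5, 10.8, 5.7]) = 10.8
S (sum of others) = 25 - 10.8 = 14.2
min_reach = max(0, 10.8 - 14.2) = max(0, -3.4) = 0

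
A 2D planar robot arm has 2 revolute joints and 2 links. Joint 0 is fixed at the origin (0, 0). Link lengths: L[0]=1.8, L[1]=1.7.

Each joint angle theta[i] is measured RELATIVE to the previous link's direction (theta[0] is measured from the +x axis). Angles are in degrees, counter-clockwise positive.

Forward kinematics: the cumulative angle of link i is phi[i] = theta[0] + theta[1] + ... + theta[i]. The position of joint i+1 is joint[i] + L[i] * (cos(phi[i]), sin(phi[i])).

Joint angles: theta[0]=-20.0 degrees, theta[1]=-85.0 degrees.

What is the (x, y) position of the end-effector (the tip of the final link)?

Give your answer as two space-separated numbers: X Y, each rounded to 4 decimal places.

joint[0] = (0.0000, 0.0000)  (base)
link 0: phi[0] = -20 = -20 deg
  cos(-20 deg) = 0.9397, sin(-20 deg) = -0.3420
  joint[1] = (0.0000, 0.0000) + 1.8 * (0.9397, -0.3420) = (0.0000 + 1.6914, 0.0000 + -0.6156) = (1.6914, -0.6156)
link 1: phi[1] = -20 + -85 = -105 deg
  cos(-105 deg) = -0.2588, sin(-105 deg) = -0.9659
  joint[2] = (1.6914, -0.6156) + 1.7 * (-0.2588, -0.9659) = (1.6914 + -0.4400, -0.6156 + -1.6421) = (1.2515, -2.2577)
End effector: (1.2515, -2.2577)

Answer: 1.2515 -2.2577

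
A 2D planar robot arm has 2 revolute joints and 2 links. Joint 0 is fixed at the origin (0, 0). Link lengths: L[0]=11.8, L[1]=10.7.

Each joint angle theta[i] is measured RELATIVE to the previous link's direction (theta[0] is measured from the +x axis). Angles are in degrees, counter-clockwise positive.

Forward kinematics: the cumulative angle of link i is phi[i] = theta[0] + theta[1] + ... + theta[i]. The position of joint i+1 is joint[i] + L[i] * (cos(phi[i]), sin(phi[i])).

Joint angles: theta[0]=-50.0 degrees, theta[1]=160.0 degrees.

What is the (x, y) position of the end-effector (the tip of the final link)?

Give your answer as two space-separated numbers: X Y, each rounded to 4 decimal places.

joint[0] = (0.0000, 0.0000)  (base)
link 0: phi[0] = -50 = -50 deg
  cos(-50 deg) = 0.6428, sin(-50 deg) = -0.7660
  joint[1] = (0.0000, 0.0000) + 11.8 * (0.6428, -0.7660) = (0.0000 + 7.5849, 0.0000 + -9.0393) = (7.5849, -9.0393)
link 1: phi[1] = -50 + 160 = 110 deg
  cos(110 deg) = -0.3420, sin(110 deg) = 0.9397
  joint[2] = (7.5849, -9.0393) + 10.7 * (-0.3420, 0.9397) = (7.5849 + -3.6596, -9.0393 + 10.0547) = (3.9253, 1.0154)
End effector: (3.9253, 1.0154)

Answer: 3.9253 1.0154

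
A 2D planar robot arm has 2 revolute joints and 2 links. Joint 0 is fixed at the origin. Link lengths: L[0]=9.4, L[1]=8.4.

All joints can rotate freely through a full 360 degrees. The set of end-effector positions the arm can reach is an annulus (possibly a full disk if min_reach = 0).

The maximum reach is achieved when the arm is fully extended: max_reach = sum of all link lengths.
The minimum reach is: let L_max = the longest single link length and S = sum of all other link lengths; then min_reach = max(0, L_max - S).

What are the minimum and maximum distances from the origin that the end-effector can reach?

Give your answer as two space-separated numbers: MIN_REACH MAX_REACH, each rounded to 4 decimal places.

Link lengths: [9.4, 8.4]
max_reach = 9.4 + 8.4 = 17.8
L_max = max([9.4, 8.4]) = 9.4
S (sum of others) = 17.8 - 9.4 = 8.4
min_reach = max(0, 9.4 - 8.4) = max(0, 1) = 1

Answer: 1.0000 17.8000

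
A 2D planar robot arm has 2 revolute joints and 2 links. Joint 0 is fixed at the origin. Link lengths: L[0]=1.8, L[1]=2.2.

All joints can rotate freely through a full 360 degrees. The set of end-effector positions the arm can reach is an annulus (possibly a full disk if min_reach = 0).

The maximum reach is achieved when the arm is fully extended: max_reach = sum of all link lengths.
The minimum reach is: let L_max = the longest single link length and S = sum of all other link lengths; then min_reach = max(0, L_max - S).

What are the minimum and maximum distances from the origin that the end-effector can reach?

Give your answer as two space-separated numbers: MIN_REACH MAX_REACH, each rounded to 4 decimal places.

Link lengths: [1.8, 2.2]
max_reach = 1.8 + 2.2 = 4
L_max = max([1.8, 2.2]) = 2.2
S (sum of others) = 4 - 2.2 = 1.8
min_reach = max(0, 2.2 - 1.8) = max(0, 0.4) = 0.4

Answer: 0.4000 4.0000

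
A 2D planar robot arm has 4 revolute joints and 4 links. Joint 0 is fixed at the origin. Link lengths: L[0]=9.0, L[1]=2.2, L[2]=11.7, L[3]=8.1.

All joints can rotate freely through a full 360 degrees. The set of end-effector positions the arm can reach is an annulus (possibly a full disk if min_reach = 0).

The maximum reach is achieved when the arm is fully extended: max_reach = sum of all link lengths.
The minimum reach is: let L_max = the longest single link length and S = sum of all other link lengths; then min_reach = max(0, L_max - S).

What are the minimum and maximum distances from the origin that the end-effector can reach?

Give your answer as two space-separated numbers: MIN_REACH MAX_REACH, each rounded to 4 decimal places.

Answer: 0.0000 31.0000

Derivation:
Link lengths: [9.0, 2.2, 11.7, 8.1]
max_reach = 9 + 2.2 + 11.7 + 8.1 = 31
L_max = max([9.0, 2.2, 11.7, 8.1]) = 11.7
S (sum of others) = 31 - 11.7 = 19.3
min_reach = max(0, 11.7 - 19.3) = max(0, -7.6) = 0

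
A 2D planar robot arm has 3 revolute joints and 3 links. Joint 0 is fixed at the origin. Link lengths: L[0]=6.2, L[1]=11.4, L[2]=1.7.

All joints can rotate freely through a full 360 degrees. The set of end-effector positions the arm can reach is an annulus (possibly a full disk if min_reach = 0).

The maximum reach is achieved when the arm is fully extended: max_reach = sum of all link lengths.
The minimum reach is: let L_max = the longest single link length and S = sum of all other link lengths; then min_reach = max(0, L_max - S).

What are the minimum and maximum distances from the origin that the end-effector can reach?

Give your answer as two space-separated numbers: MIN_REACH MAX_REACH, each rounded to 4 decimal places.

Answer: 3.5000 19.3000

Derivation:
Link lengths: [6.2, 11.4, 1.7]
max_reach = 6.2 + 11.4 + 1.7 = 19.3
L_max = max([6.2, 11.4, 1.7]) = 11.4
S (sum of others) = 19.3 - 11.4 = 7.9
min_reach = max(0, 11.4 - 7.9) = max(0, 3.5) = 3.5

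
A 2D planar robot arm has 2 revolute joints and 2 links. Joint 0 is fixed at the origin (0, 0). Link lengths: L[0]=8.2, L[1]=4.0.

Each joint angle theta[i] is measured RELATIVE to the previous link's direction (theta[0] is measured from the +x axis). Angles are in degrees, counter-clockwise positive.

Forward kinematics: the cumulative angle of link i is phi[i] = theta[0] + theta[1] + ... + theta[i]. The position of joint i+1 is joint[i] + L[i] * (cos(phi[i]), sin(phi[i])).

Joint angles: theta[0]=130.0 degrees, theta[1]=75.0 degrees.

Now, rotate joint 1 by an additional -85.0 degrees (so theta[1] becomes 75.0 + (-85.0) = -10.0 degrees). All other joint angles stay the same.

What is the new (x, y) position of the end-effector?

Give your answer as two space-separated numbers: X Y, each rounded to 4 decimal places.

Answer: -7.2709 9.7457

Derivation:
joint[0] = (0.0000, 0.0000)  (base)
link 0: phi[0] = 130 = 130 deg
  cos(130 deg) = -0.6428, sin(130 deg) = 0.7660
  joint[1] = (0.0000, 0.0000) + 8.2 * (-0.6428, 0.7660) = (0.0000 + -5.2709, 0.0000 + 6.2816) = (-5.2709, 6.2816)
link 1: phi[1] = 130 + -10 = 120 deg
  cos(120 deg) = -0.5000, sin(120 deg) = 0.8660
  joint[2] = (-5.2709, 6.2816) + 4 * (-0.5000, 0.8660) = (-5.2709 + -2.0000, 6.2816 + 3.4641) = (-7.2709, 9.7457)
End effector: (-7.2709, 9.7457)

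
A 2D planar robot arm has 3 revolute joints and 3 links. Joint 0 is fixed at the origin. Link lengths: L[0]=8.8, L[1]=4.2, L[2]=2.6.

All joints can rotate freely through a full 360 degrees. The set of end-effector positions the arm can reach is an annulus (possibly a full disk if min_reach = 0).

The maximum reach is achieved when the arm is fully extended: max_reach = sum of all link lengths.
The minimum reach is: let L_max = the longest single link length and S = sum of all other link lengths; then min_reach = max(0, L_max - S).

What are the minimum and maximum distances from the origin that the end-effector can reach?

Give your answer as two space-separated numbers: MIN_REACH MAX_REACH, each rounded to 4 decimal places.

Answer: 2.0000 15.6000

Derivation:
Link lengths: [8.8, 4.2, 2.6]
max_reach = 8.8 + 4.2 + 2.6 = 15.6
L_max = max([8.8, 4.2, 2.6]) = 8.8
S (sum of others) = 15.6 - 8.8 = 6.8
min_reach = max(0, 8.8 - 6.8) = max(0, 2) = 2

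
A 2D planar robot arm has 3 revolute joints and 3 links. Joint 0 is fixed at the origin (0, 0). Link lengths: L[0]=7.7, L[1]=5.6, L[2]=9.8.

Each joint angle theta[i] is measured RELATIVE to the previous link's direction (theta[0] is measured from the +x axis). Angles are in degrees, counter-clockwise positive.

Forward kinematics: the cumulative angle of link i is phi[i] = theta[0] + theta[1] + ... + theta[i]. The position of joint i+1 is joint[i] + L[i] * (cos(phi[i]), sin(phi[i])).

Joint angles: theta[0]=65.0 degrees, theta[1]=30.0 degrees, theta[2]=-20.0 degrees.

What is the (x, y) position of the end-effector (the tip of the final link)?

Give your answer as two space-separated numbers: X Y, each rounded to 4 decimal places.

Answer: 5.3025 22.0233

Derivation:
joint[0] = (0.0000, 0.0000)  (base)
link 0: phi[0] = 65 = 65 deg
  cos(65 deg) = 0.4226, sin(65 deg) = 0.9063
  joint[1] = (0.0000, 0.0000) + 7.7 * (0.4226, 0.9063) = (0.0000 + 3.2542, 0.0000 + 6.9786) = (3.2542, 6.9786)
link 1: phi[1] = 65 + 30 = 95 deg
  cos(95 deg) = -0.0872, sin(95 deg) = 0.9962
  joint[2] = (3.2542, 6.9786) + 5.6 * (-0.0872, 0.9962) = (3.2542 + -0.4881, 6.9786 + 5.5787) = (2.7661, 12.5573)
link 2: phi[2] = 65 + 30 + -20 = 75 deg
  cos(75 deg) = 0.2588, sin(75 deg) = 0.9659
  joint[3] = (2.7661, 12.5573) + 9.8 * (0.2588, 0.9659) = (2.7661 + 2.5364, 12.5573 + 9.4661) = (5.3025, 22.0233)
End effector: (5.3025, 22.0233)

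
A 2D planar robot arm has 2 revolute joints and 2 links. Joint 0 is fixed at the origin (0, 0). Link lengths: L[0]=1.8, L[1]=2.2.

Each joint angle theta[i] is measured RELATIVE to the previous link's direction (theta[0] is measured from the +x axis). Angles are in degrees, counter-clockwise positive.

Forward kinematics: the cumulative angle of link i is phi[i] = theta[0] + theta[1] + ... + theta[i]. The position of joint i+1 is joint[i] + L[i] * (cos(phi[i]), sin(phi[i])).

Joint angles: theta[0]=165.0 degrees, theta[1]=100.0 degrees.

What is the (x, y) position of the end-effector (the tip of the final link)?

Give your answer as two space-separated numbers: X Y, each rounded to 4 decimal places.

Answer: -1.9304 -1.7258

Derivation:
joint[0] = (0.0000, 0.0000)  (base)
link 0: phi[0] = 165 = 165 deg
  cos(165 deg) = -0.9659, sin(165 deg) = 0.2588
  joint[1] = (0.0000, 0.0000) + 1.8 * (-0.9659, 0.2588) = (0.0000 + -1.7387, 0.0000 + 0.4659) = (-1.7387, 0.4659)
link 1: phi[1] = 165 + 100 = 265 deg
  cos(265 deg) = -0.0872, sin(265 deg) = -0.9962
  joint[2] = (-1.7387, 0.4659) + 2.2 * (-0.0872, -0.9962) = (-1.7387 + -0.1917, 0.4659 + -2.1916) = (-1.9304, -1.7258)
End effector: (-1.9304, -1.7258)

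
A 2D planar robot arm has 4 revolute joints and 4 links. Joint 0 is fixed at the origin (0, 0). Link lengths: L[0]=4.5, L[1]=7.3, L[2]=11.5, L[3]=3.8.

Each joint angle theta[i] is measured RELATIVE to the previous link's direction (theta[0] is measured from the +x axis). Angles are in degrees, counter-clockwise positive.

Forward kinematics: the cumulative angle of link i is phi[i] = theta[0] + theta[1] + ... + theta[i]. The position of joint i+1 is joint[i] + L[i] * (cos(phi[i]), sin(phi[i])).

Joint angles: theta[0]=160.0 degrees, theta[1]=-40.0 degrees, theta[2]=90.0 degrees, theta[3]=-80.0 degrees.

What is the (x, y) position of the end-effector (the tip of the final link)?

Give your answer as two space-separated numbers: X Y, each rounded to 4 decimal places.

Answer: -20.2805 5.0220

Derivation:
joint[0] = (0.0000, 0.0000)  (base)
link 0: phi[0] = 160 = 160 deg
  cos(160 deg) = -0.9397, sin(160 deg) = 0.3420
  joint[1] = (0.0000, 0.0000) + 4.5 * (-0.9397, 0.3420) = (0.0000 + -4.2286, 0.0000 + 1.5391) = (-4.2286, 1.5391)
link 1: phi[1] = 160 + -40 = 120 deg
  cos(120 deg) = -0.5000, sin(120 deg) = 0.8660
  joint[2] = (-4.2286, 1.5391) + 7.3 * (-0.5000, 0.8660) = (-4.2286 + -3.6500, 1.5391 + 6.3220) = (-7.8786, 7.8611)
link 2: phi[2] = 160 + -40 + 90 = 210 deg
  cos(210 deg) = -0.8660, sin(210 deg) = -0.5000
  joint[3] = (-7.8786, 7.8611) + 11.5 * (-0.8660, -0.5000) = (-7.8786 + -9.9593, 7.8611 + -5.7500) = (-17.8379, 2.1111)
link 3: phi[3] = 160 + -40 + 90 + -80 = 130 deg
  cos(130 deg) = -0.6428, sin(130 deg) = 0.7660
  joint[4] = (-17.8379, 2.1111) + 3.8 * (-0.6428, 0.7660) = (-17.8379 + -2.4426, 2.1111 + 2.9110) = (-20.2805, 5.0220)
End effector: (-20.2805, 5.0220)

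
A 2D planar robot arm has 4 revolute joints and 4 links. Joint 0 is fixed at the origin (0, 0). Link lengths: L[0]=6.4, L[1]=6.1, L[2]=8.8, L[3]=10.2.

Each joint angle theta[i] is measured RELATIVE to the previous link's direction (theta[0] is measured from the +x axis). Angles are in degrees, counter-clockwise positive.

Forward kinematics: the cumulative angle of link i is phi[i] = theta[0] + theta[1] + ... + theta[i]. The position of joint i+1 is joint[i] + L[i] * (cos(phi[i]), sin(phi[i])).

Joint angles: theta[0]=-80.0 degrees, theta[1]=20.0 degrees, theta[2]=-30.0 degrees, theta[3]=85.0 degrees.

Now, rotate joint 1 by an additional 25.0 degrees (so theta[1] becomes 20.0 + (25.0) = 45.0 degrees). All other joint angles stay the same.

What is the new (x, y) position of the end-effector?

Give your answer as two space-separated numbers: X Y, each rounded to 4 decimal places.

joint[0] = (0.0000, 0.0000)  (base)
link 0: phi[0] = -80 = -80 deg
  cos(-80 deg) = 0.1736, sin(-80 deg) = -0.9848
  joint[1] = (0.0000, 0.0000) + 6.4 * (0.1736, -0.9848) = (0.0000 + 1.1113, 0.0000 + -6.3028) = (1.1113, -6.3028)
link 1: phi[1] = -80 + 45 = -35 deg
  cos(-35 deg) = 0.8192, sin(-35 deg) = -0.5736
  joint[2] = (1.1113, -6.3028) + 6.1 * (0.8192, -0.5736) = (1.1113 + 4.9968, -6.3028 + -3.4988) = (6.1082, -9.8016)
link 2: phi[2] = -80 + 45 + -30 = -65 deg
  cos(-65 deg) = 0.4226, sin(-65 deg) = -0.9063
  joint[3] = (6.1082, -9.8016) + 8.8 * (0.4226, -0.9063) = (6.1082 + 3.7190, -9.8016 + -7.9755) = (9.8272, -17.7771)
link 3: phi[3] = -80 + 45 + -30 + 85 = 20 deg
  cos(20 deg) = 0.9397, sin(20 deg) = 0.3420
  joint[4] = (9.8272, -17.7771) + 10.2 * (0.9397, 0.3420) = (9.8272 + 9.5849, -17.7771 + 3.4886) = (19.4121, -14.2885)
End effector: (19.4121, -14.2885)

Answer: 19.4121 -14.2885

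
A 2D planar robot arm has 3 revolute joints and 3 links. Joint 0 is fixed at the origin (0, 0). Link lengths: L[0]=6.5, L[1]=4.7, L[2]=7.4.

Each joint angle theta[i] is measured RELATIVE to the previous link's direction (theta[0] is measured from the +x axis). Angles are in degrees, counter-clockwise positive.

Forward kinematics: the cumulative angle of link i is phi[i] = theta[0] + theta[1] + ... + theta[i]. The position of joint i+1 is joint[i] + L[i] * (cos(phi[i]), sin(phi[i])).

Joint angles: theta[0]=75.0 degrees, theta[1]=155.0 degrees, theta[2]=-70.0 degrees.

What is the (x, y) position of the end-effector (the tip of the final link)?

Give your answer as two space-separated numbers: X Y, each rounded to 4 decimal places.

Answer: -8.2925 5.2091

Derivation:
joint[0] = (0.0000, 0.0000)  (base)
link 0: phi[0] = 75 = 75 deg
  cos(75 deg) = 0.2588, sin(75 deg) = 0.9659
  joint[1] = (0.0000, 0.0000) + 6.5 * (0.2588, 0.9659) = (0.0000 + 1.6823, 0.0000 + 6.2785) = (1.6823, 6.2785)
link 1: phi[1] = 75 + 155 = 230 deg
  cos(230 deg) = -0.6428, sin(230 deg) = -0.7660
  joint[2] = (1.6823, 6.2785) + 4.7 * (-0.6428, -0.7660) = (1.6823 + -3.0211, 6.2785 + -3.6004) = (-1.3388, 2.6781)
link 2: phi[2] = 75 + 155 + -70 = 160 deg
  cos(160 deg) = -0.9397, sin(160 deg) = 0.3420
  joint[3] = (-1.3388, 2.6781) + 7.4 * (-0.9397, 0.3420) = (-1.3388 + -6.9537, 2.6781 + 2.5309) = (-8.2925, 5.2091)
End effector: (-8.2925, 5.2091)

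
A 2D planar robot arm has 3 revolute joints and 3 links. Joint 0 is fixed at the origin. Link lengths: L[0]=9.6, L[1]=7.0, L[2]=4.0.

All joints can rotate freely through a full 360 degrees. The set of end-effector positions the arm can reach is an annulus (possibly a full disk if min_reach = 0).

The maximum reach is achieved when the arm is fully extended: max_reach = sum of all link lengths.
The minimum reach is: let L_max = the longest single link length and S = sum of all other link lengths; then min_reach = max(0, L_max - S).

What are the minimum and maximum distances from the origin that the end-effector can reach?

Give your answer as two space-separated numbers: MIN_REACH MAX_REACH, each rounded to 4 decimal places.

Answer: 0.0000 20.6000

Derivation:
Link lengths: [9.6, 7.0, 4.0]
max_reach = 9.6 + 7 + 4 = 20.6
L_max = max([9.6, 7.0, 4.0]) = 9.6
S (sum of others) = 20.6 - 9.6 = 11
min_reach = max(0, 9.6 - 11) = max(0, -1.4) = 0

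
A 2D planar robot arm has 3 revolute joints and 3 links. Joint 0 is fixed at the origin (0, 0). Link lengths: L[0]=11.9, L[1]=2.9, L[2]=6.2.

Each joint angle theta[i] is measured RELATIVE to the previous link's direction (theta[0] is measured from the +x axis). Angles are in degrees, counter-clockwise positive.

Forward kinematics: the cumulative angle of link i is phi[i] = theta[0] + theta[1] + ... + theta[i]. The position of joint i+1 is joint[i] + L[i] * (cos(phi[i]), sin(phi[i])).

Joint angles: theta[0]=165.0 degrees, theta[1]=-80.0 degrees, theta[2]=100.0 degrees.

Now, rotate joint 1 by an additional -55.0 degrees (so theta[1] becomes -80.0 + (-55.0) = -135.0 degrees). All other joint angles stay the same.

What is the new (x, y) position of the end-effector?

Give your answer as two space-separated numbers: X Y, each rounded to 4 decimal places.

joint[0] = (0.0000, 0.0000)  (base)
link 0: phi[0] = 165 = 165 deg
  cos(165 deg) = -0.9659, sin(165 deg) = 0.2588
  joint[1] = (0.0000, 0.0000) + 11.9 * (-0.9659, 0.2588) = (0.0000 + -11.4945, 0.0000 + 3.0799) = (-11.4945, 3.0799)
link 1: phi[1] = 165 + -135 = 30 deg
  cos(30 deg) = 0.8660, sin(30 deg) = 0.5000
  joint[2] = (-11.4945, 3.0799) + 2.9 * (0.8660, 0.5000) = (-11.4945 + 2.5115, 3.0799 + 1.4500) = (-8.9830, 4.5299)
link 2: phi[2] = 165 + -135 + 100 = 130 deg
  cos(130 deg) = -0.6428, sin(130 deg) = 0.7660
  joint[3] = (-8.9830, 4.5299) + 6.2 * (-0.6428, 0.7660) = (-8.9830 + -3.9853, 4.5299 + 4.7495) = (-12.9683, 9.2794)
End effector: (-12.9683, 9.2794)

Answer: -12.9683 9.2794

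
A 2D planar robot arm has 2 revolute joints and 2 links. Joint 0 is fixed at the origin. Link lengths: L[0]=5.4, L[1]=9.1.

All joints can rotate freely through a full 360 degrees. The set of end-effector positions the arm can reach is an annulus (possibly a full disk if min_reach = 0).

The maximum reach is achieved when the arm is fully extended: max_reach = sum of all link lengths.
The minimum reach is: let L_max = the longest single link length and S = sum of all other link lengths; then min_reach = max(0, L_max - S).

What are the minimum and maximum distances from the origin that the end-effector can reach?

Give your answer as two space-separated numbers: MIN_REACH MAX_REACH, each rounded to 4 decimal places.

Answer: 3.7000 14.5000

Derivation:
Link lengths: [5.4, 9.1]
max_reach = 5.4 + 9.1 = 14.5
L_max = max([5.4, 9.1]) = 9.1
S (sum of others) = 14.5 - 9.1 = 5.4
min_reach = max(0, 9.1 - 5.4) = max(0, 3.7) = 3.7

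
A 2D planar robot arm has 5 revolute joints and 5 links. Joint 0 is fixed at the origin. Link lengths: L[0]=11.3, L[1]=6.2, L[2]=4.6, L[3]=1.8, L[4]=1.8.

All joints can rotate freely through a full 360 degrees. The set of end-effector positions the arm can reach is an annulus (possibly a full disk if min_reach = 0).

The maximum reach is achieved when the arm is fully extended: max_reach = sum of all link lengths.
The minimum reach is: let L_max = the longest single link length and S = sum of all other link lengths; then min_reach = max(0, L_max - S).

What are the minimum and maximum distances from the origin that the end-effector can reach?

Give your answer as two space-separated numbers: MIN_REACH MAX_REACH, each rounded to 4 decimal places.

Answer: 0.0000 25.7000

Derivation:
Link lengths: [11.3, 6.2, 4.6, 1.8, 1.8]
max_reach = 11.3 + 6.2 + 4.6 + 1.8 + 1.8 = 25.7
L_max = max([11.3, 6.2, 4.6, 1.8, 1.8]) = 11.3
S (sum of others) = 25.7 - 11.3 = 14.4
min_reach = max(0, 11.3 - 14.4) = max(0, -3.1) = 0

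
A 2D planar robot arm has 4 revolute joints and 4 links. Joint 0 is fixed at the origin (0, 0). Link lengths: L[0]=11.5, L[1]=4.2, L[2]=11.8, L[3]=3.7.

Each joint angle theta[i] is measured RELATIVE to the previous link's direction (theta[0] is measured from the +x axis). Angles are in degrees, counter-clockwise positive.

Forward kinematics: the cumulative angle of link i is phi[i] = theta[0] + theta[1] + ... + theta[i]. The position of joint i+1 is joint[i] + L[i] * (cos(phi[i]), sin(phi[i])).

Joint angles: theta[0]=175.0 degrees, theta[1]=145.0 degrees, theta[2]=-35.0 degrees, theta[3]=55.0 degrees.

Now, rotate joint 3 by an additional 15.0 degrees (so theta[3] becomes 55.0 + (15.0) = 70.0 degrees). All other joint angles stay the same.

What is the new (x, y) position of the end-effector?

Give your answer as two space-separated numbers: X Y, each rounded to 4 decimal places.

joint[0] = (0.0000, 0.0000)  (base)
link 0: phi[0] = 175 = 175 deg
  cos(175 deg) = -0.9962, sin(175 deg) = 0.0872
  joint[1] = (0.0000, 0.0000) + 11.5 * (-0.9962, 0.0872) = (0.0000 + -11.4562, 0.0000 + 1.0023) = (-11.4562, 1.0023)
link 1: phi[1] = 175 + 145 = 320 deg
  cos(320 deg) = 0.7660, sin(320 deg) = -0.6428
  joint[2] = (-11.4562, 1.0023) + 4.2 * (0.7660, -0.6428) = (-11.4562 + 3.2174, 1.0023 + -2.6997) = (-8.2389, -1.6974)
link 2: phi[2] = 175 + 145 + -35 = 285 deg
  cos(285 deg) = 0.2588, sin(285 deg) = -0.9659
  joint[3] = (-8.2389, -1.6974) + 11.8 * (0.2588, -0.9659) = (-8.2389 + 3.0541, -1.6974 + -11.3979) = (-5.1848, -13.0953)
link 3: phi[3] = 175 + 145 + -35 + 70 = 355 deg
  cos(355 deg) = 0.9962, sin(355 deg) = -0.0872
  joint[4] = (-5.1848, -13.0953) + 3.7 * (0.9962, -0.0872) = (-5.1848 + 3.6859, -13.0953 + -0.3225) = (-1.4989, -13.4178)
End effector: (-1.4989, -13.4178)

Answer: -1.4989 -13.4178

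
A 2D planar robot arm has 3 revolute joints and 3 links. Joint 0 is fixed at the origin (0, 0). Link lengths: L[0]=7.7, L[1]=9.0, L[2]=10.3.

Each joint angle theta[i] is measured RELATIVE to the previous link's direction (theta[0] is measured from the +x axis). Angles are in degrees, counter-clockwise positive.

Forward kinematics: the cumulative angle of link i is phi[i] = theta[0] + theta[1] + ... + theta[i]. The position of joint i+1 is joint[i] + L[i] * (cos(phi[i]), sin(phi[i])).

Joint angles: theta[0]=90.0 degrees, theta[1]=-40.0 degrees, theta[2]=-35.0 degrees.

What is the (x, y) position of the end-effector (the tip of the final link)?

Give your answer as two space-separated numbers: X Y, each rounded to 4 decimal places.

Answer: 15.7341 17.2602

Derivation:
joint[0] = (0.0000, 0.0000)  (base)
link 0: phi[0] = 90 = 90 deg
  cos(90 deg) = 0.0000, sin(90 deg) = 1.0000
  joint[1] = (0.0000, 0.0000) + 7.7 * (0.0000, 1.0000) = (0.0000 + 0.0000, 0.0000 + 7.7000) = (0.0000, 7.7000)
link 1: phi[1] = 90 + -40 = 50 deg
  cos(50 deg) = 0.6428, sin(50 deg) = 0.7660
  joint[2] = (0.0000, 7.7000) + 9 * (0.6428, 0.7660) = (0.0000 + 5.7851, 7.7000 + 6.8944) = (5.7851, 14.5944)
link 2: phi[2] = 90 + -40 + -35 = 15 deg
  cos(15 deg) = 0.9659, sin(15 deg) = 0.2588
  joint[3] = (5.7851, 14.5944) + 10.3 * (0.9659, 0.2588) = (5.7851 + 9.9490, 14.5944 + 2.6658) = (15.7341, 17.2602)
End effector: (15.7341, 17.2602)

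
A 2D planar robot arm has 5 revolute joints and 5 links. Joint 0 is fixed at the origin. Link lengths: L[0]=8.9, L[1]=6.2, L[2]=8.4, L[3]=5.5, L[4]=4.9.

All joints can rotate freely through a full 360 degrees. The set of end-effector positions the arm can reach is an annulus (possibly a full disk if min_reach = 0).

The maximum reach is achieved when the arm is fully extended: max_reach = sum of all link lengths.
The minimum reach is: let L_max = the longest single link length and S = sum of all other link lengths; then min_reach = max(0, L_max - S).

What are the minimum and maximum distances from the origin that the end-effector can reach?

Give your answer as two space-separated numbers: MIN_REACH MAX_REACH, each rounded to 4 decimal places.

Link lengths: [8.9, 6.2, 8.4, 5.5, 4.9]
max_reach = 8.9 + 6.2 + 8.4 + 5.5 + 4.9 = 33.9
L_max = max([8.9, 6.2, 8.4, 5.5, 4.9]) = 8.9
S (sum of others) = 33.9 - 8.9 = 25
min_reach = max(0, 8.9 - 25) = max(0, -16.1) = 0

Answer: 0.0000 33.9000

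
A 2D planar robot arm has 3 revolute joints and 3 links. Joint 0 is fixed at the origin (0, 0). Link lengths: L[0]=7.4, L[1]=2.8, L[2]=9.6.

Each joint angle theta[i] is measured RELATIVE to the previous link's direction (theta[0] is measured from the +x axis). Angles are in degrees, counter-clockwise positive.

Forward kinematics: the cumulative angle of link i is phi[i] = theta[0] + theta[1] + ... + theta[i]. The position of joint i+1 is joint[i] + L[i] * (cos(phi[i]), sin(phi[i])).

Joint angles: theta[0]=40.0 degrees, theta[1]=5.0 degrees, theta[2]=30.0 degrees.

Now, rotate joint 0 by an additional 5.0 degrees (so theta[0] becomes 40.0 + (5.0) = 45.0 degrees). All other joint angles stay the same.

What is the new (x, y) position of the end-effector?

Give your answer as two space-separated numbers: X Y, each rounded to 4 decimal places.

Answer: 8.6994 16.8317

Derivation:
joint[0] = (0.0000, 0.0000)  (base)
link 0: phi[0] = 45 = 45 deg
  cos(45 deg) = 0.7071, sin(45 deg) = 0.7071
  joint[1] = (0.0000, 0.0000) + 7.4 * (0.7071, 0.7071) = (0.0000 + 5.2326, 0.0000 + 5.2326) = (5.2326, 5.2326)
link 1: phi[1] = 45 + 5 = 50 deg
  cos(50 deg) = 0.6428, sin(50 deg) = 0.7660
  joint[2] = (5.2326, 5.2326) + 2.8 * (0.6428, 0.7660) = (5.2326 + 1.7998, 5.2326 + 2.1449) = (7.0324, 7.3775)
link 2: phi[2] = 45 + 5 + 30 = 80 deg
  cos(80 deg) = 0.1736, sin(80 deg) = 0.9848
  joint[3] = (7.0324, 7.3775) + 9.6 * (0.1736, 0.9848) = (7.0324 + 1.6670, 7.3775 + 9.4542) = (8.6994, 16.8317)
End effector: (8.6994, 16.8317)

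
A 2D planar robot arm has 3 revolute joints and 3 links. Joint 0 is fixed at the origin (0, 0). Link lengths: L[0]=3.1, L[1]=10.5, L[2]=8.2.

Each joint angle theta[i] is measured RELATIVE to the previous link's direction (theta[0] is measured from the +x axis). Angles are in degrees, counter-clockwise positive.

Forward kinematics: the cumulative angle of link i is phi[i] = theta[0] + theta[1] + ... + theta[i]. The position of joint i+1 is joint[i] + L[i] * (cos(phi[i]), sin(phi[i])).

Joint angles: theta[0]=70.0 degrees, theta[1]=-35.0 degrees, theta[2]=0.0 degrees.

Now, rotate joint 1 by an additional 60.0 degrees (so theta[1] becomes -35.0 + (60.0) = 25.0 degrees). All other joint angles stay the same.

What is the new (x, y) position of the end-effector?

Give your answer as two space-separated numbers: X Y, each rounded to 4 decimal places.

joint[0] = (0.0000, 0.0000)  (base)
link 0: phi[0] = 70 = 70 deg
  cos(70 deg) = 0.3420, sin(70 deg) = 0.9397
  joint[1] = (0.0000, 0.0000) + 3.1 * (0.3420, 0.9397) = (0.0000 + 1.0603, 0.0000 + 2.9130) = (1.0603, 2.9130)
link 1: phi[1] = 70 + 25 = 95 deg
  cos(95 deg) = -0.0872, sin(95 deg) = 0.9962
  joint[2] = (1.0603, 2.9130) + 10.5 * (-0.0872, 0.9962) = (1.0603 + -0.9151, 2.9130 + 10.4600) = (0.1451, 13.3731)
link 2: phi[2] = 70 + 25 + 0 = 95 deg
  cos(95 deg) = -0.0872, sin(95 deg) = 0.9962
  joint[3] = (0.1451, 13.3731) + 8.2 * (-0.0872, 0.9962) = (0.1451 + -0.7147, 13.3731 + 8.1688) = (-0.5695, 21.5419)
End effector: (-0.5695, 21.5419)

Answer: -0.5695 21.5419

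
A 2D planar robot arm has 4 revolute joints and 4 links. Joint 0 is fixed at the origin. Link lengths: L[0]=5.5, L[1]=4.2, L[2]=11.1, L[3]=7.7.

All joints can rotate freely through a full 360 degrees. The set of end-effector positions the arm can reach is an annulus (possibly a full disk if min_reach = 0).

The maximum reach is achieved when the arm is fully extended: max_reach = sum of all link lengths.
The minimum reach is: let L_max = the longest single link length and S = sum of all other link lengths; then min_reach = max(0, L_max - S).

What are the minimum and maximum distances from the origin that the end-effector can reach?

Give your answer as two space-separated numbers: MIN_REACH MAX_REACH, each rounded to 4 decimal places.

Link lengths: [5.5, 4.2, 11.1, 7.7]
max_reach = 5.5 + 4.2 + 11.1 + 7.7 = 28.5
L_max = max([5.5, 4.2, 11.1, 7.7]) = 11.1
S (sum of others) = 28.5 - 11.1 = 17.4
min_reach = max(0, 11.1 - 17.4) = max(0, -6.3) = 0

Answer: 0.0000 28.5000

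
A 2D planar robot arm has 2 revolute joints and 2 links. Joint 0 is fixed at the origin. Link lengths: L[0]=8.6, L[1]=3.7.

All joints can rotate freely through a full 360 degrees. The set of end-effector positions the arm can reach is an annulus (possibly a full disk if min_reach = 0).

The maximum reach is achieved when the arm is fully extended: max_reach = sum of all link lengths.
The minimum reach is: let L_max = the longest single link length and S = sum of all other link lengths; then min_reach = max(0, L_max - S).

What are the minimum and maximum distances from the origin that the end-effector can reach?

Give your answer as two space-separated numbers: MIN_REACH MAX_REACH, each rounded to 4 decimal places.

Answer: 4.9000 12.3000

Derivation:
Link lengths: [8.6, 3.7]
max_reach = 8.6 + 3.7 = 12.3
L_max = max([8.6, 3.7]) = 8.6
S (sum of others) = 12.3 - 8.6 = 3.7
min_reach = max(0, 8.6 - 3.7) = max(0, 4.9) = 4.9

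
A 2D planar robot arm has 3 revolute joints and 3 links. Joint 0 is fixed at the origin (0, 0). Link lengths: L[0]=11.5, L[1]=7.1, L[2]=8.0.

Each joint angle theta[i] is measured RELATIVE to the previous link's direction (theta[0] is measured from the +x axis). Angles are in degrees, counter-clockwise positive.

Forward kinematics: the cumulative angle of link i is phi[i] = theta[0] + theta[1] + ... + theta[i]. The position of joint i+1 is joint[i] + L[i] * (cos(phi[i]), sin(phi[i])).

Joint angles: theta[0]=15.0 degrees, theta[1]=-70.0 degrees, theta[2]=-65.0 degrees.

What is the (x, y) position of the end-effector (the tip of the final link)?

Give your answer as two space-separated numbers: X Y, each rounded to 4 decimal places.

joint[0] = (0.0000, 0.0000)  (base)
link 0: phi[0] = 15 = 15 deg
  cos(15 deg) = 0.9659, sin(15 deg) = 0.2588
  joint[1] = (0.0000, 0.0000) + 11.5 * (0.9659, 0.2588) = (0.0000 + 11.1081, 0.0000 + 2.9764) = (11.1081, 2.9764)
link 1: phi[1] = 15 + -70 = -55 deg
  cos(-55 deg) = 0.5736, sin(-55 deg) = -0.8192
  joint[2] = (11.1081, 2.9764) + 7.1 * (0.5736, -0.8192) = (11.1081 + 4.0724, 2.9764 + -5.8160) = (15.1805, -2.8396)
link 2: phi[2] = 15 + -70 + -65 = -120 deg
  cos(-120 deg) = -0.5000, sin(-120 deg) = -0.8660
  joint[3] = (15.1805, -2.8396) + 8 * (-0.5000, -0.8660) = (15.1805 + -4.0000, -2.8396 + -6.9282) = (11.1805, -9.7678)
End effector: (11.1805, -9.7678)

Answer: 11.1805 -9.7678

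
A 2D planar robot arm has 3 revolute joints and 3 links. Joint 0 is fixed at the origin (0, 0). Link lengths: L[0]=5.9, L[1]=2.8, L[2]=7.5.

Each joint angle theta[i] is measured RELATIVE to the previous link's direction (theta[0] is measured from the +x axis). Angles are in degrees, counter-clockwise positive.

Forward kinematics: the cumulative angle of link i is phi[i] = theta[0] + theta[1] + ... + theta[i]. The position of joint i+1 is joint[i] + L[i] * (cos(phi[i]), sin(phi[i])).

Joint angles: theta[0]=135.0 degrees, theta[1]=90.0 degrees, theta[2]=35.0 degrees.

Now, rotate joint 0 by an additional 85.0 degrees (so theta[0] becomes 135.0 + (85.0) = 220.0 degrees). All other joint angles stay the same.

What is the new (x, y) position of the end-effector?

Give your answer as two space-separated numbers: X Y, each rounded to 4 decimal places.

Answer: 4.5246 -7.8785

Derivation:
joint[0] = (0.0000, 0.0000)  (base)
link 0: phi[0] = 220 = 220 deg
  cos(220 deg) = -0.7660, sin(220 deg) = -0.6428
  joint[1] = (0.0000, 0.0000) + 5.9 * (-0.7660, -0.6428) = (0.0000 + -4.5197, 0.0000 + -3.7924) = (-4.5197, -3.7924)
link 1: phi[1] = 220 + 90 = 310 deg
  cos(310 deg) = 0.6428, sin(310 deg) = -0.7660
  joint[2] = (-4.5197, -3.7924) + 2.8 * (0.6428, -0.7660) = (-4.5197 + 1.7998, -3.7924 + -2.1449) = (-2.7199, -5.9374)
link 2: phi[2] = 220 + 90 + 35 = 345 deg
  cos(345 deg) = 0.9659, sin(345 deg) = -0.2588
  joint[3] = (-2.7199, -5.9374) + 7.5 * (0.9659, -0.2588) = (-2.7199 + 7.2444, -5.9374 + -1.9411) = (4.5246, -7.8785)
End effector: (4.5246, -7.8785)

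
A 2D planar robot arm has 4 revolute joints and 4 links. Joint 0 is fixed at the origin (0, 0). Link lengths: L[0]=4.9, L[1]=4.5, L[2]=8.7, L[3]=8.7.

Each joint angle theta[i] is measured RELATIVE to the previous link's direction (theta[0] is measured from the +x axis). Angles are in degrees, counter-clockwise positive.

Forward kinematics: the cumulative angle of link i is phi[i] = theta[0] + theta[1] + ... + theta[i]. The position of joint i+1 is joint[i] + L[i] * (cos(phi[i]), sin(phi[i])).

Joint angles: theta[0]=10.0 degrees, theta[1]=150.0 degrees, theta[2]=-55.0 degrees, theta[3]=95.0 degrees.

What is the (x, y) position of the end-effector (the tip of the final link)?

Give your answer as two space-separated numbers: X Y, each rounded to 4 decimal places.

Answer: -9.8301 7.8179

Derivation:
joint[0] = (0.0000, 0.0000)  (base)
link 0: phi[0] = 10 = 10 deg
  cos(10 deg) = 0.9848, sin(10 deg) = 0.1736
  joint[1] = (0.0000, 0.0000) + 4.9 * (0.9848, 0.1736) = (0.0000 + 4.8256, 0.0000 + 0.8509) = (4.8256, 0.8509)
link 1: phi[1] = 10 + 150 = 160 deg
  cos(160 deg) = -0.9397, sin(160 deg) = 0.3420
  joint[2] = (4.8256, 0.8509) + 4.5 * (-0.9397, 0.3420) = (4.8256 + -4.2286, 0.8509 + 1.5391) = (0.5969, 2.3900)
link 2: phi[2] = 10 + 150 + -55 = 105 deg
  cos(105 deg) = -0.2588, sin(105 deg) = 0.9659
  joint[3] = (0.5969, 2.3900) + 8.7 * (-0.2588, 0.9659) = (0.5969 + -2.2517, 2.3900 + 8.4036) = (-1.6548, 10.7935)
link 3: phi[3] = 10 + 150 + -55 + 95 = 200 deg
  cos(200 deg) = -0.9397, sin(200 deg) = -0.3420
  joint[4] = (-1.6548, 10.7935) + 8.7 * (-0.9397, -0.3420) = (-1.6548 + -8.1753, 10.7935 + -2.9756) = (-9.8301, 7.8179)
End effector: (-9.8301, 7.8179)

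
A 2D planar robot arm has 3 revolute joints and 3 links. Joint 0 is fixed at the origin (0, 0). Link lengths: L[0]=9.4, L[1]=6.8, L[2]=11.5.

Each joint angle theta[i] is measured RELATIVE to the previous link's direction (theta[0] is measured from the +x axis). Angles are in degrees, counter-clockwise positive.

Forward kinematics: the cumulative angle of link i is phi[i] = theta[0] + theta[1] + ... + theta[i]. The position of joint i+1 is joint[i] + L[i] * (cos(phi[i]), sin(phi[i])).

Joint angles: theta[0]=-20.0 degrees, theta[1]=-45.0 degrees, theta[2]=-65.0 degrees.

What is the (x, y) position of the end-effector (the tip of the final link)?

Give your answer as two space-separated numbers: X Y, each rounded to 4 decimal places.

joint[0] = (0.0000, 0.0000)  (base)
link 0: phi[0] = -20 = -20 deg
  cos(-20 deg) = 0.9397, sin(-20 deg) = -0.3420
  joint[1] = (0.0000, 0.0000) + 9.4 * (0.9397, -0.3420) = (0.0000 + 8.8331, 0.0000 + -3.2150) = (8.8331, -3.2150)
link 1: phi[1] = -20 + -45 = -65 deg
  cos(-65 deg) = 0.4226, sin(-65 deg) = -0.9063
  joint[2] = (8.8331, -3.2150) + 6.8 * (0.4226, -0.9063) = (8.8331 + 2.8738, -3.2150 + -6.1629) = (11.7069, -9.3779)
link 2: phi[2] = -20 + -45 + -65 = -130 deg
  cos(-130 deg) = -0.6428, sin(-130 deg) = -0.7660
  joint[3] = (11.7069, -9.3779) + 11.5 * (-0.6428, -0.7660) = (11.7069 + -7.3921, -9.3779 + -8.8095) = (4.3149, -18.1874)
End effector: (4.3149, -18.1874)

Answer: 4.3149 -18.1874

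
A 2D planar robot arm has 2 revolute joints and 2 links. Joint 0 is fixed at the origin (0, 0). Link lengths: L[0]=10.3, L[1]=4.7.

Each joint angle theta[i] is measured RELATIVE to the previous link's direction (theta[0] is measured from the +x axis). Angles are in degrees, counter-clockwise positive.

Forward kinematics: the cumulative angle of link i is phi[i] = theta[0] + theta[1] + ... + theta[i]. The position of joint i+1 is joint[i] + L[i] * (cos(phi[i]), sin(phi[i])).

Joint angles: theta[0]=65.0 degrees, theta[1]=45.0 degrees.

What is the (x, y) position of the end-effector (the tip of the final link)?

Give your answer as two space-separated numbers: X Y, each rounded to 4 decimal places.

Answer: 2.7455 13.7515

Derivation:
joint[0] = (0.0000, 0.0000)  (base)
link 0: phi[0] = 65 = 65 deg
  cos(65 deg) = 0.4226, sin(65 deg) = 0.9063
  joint[1] = (0.0000, 0.0000) + 10.3 * (0.4226, 0.9063) = (0.0000 + 4.3530, 0.0000 + 9.3350) = (4.3530, 9.3350)
link 1: phi[1] = 65 + 45 = 110 deg
  cos(110 deg) = -0.3420, sin(110 deg) = 0.9397
  joint[2] = (4.3530, 9.3350) + 4.7 * (-0.3420, 0.9397) = (4.3530 + -1.6075, 9.3350 + 4.4166) = (2.7455, 13.7515)
End effector: (2.7455, 13.7515)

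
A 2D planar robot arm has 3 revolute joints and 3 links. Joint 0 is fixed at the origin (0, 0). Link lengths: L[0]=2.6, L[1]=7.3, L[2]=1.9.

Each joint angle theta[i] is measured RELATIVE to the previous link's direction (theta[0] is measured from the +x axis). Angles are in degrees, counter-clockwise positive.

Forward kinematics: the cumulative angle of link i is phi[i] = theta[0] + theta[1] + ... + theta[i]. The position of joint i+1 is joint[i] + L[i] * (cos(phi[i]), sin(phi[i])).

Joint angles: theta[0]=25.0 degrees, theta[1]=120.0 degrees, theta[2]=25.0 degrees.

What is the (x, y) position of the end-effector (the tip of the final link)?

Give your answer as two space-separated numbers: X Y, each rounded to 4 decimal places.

Answer: -5.4945 5.6158

Derivation:
joint[0] = (0.0000, 0.0000)  (base)
link 0: phi[0] = 25 = 25 deg
  cos(25 deg) = 0.9063, sin(25 deg) = 0.4226
  joint[1] = (0.0000, 0.0000) + 2.6 * (0.9063, 0.4226) = (0.0000 + 2.3564, 0.0000 + 1.0988) = (2.3564, 1.0988)
link 1: phi[1] = 25 + 120 = 145 deg
  cos(145 deg) = -0.8192, sin(145 deg) = 0.5736
  joint[2] = (2.3564, 1.0988) + 7.3 * (-0.8192, 0.5736) = (2.3564 + -5.9798, 1.0988 + 4.1871) = (-3.6234, 5.2859)
link 2: phi[2] = 25 + 120 + 25 = 170 deg
  cos(170 deg) = -0.9848, sin(170 deg) = 0.1736
  joint[3] = (-3.6234, 5.2859) + 1.9 * (-0.9848, 0.1736) = (-3.6234 + -1.8711, 5.2859 + 0.3299) = (-5.4945, 5.6158)
End effector: (-5.4945, 5.6158)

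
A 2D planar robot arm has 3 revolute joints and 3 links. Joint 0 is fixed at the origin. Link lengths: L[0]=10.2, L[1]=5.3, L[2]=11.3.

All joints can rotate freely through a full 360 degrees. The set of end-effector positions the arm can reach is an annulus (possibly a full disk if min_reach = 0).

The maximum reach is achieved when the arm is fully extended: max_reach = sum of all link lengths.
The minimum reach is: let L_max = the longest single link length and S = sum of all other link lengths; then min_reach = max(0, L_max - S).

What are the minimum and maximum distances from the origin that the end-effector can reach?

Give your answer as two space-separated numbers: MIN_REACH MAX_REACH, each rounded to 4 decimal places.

Answer: 0.0000 26.8000

Derivation:
Link lengths: [10.2, 5.3, 11.3]
max_reach = 10.2 + 5.3 + 11.3 = 26.8
L_max = max([10.2, 5.3, 11.3]) = 11.3
S (sum of others) = 26.8 - 11.3 = 15.5
min_reach = max(0, 11.3 - 15.5) = max(0, -4.2) = 0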